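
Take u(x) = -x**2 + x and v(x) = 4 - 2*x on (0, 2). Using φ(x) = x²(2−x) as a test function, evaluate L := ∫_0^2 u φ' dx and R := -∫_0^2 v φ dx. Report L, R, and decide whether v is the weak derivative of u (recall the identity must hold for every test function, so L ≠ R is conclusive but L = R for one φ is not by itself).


LHS = 28/15, RHS = -32/15. No, v is not the weak derivative of u.

u(x) = -x**2 + x, classical derivative u'(x) = 1 - 2*x.
φ(x) = x²(2−x), so φ'(x) = x*(4 - 3*x).
Note φ(0) = φ(2) = 0, so the boundary term u·φ vanishes.
LHS = ∫_0^2 u(x) φ'(x) dx = ∫_0^2 (3*x^4 - 7*x^3 + 4*x^2) dx. Term by term:
  ∫_0^2 3*x^4 dx = 96/5;  ∫_0^2 -7*x^3 dx = -28;  ∫_0^2 4*x^2 dx = 32/3.
Sum: 96/5 − 28 + 32/3 = 28/15.
So LHS = 28/15.
∫_0^2 v(x) φ(x) dx = ∫_0^2 (2*x^4 - 8*x^3 + 8*x^2) dx. Term by term:
  ∫_0^2 2*x^4 dx = 64/5;  ∫_0^2 -8*x^3 dx = -32;  ∫_0^2 8*x^2 dx = 64/3.
Sum: 64/5 − 32 + 64/3 = 32/15.
So RHS = -∫_0^2 v(x) φ(x) dx = -32/15.
LHS − RHS = 4 ≠ 0, so the identity fails.
(For a valid weak derivative the identity must hold for EVERY test function, in particular this one. The failure shows v is NOT the weak derivative of u.)
Correct weak derivative would be u'(x) = 1 - 2*x.


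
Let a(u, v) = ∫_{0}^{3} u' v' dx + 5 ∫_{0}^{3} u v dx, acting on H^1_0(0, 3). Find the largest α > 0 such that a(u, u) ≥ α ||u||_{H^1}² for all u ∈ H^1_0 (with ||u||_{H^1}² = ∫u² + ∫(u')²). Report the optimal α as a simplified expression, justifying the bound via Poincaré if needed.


α = 1

Coercivity of a(·,·) on H^1_0(0, 3) means a(u, u) ≥ α ||u||_{H^1}² for every u ∈ H^1_0.
The interval has length L = 3, and Poincaré/coercivity depend only on L. Here a(u, u) = ∫(u')² + (5)·∫u².
Here c = 5 ≥ 1, so a(u,u) = ∫(u')² + c∫u² ≥ ∫(u')² + ∫u² = ||u||_{H^1}², i.e. α = 1 works. No larger α is possible: a(u,u) ≥ α||u||_{H^1}² means (1−α)∫(u')² ≥ (α−c)∫u², and for the modes u_n = sin(nπ(x−x₀)/L) (x₀ the left endpoint) one has ∫u_n²/∫(u_n')² = (L/(nπ))² → 0, so a(u_n,u_n)/||u_n||_{H^1}² → 1. Hence the optimal constant is α = 1.
Therefore α = 1.


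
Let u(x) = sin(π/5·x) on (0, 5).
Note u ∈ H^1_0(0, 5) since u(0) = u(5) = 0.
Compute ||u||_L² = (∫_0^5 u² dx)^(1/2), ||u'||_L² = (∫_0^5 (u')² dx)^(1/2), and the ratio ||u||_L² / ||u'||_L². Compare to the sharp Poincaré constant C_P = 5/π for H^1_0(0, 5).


||u||_L² / ||u'||_L² = 5/π = C_P.

u(x) = sin(π/5·x), so u'(x) = π*cos(π*x/5)/5.
Writing u(x) = A·sin(kπx/L) with A = 1 and k = 1, use ∫_0^L sin²(kπx/L) dx = L/2 and ∫_0^L cos²(kπx/L) dx = L/2.
u² = 1·sin²(π/5·x) and (u')² = π^2/25·cos²(π/5·x), and each of sin², cos² integrates to L/2 = 5/2 over (0, 5).
∫_0^5 u² dx = 5/2, so ||u||_L² = sqrt(10)/2.
∫_0^5 (u')² dx = π^2/10, so ||u'||_L² = sqrt(10)*π/10.
Ratio ||u||_L² / ||u'||_L² = 5/π.
Sharp Poincaré constant on H^1_0(0, 5) is C_P = L/π = 5/π, achieved by sin(π/5·x).
This is the k = 1 eigenfunction (up to amplitude), so the ratio equals the sharp Poincaré constant exactly.


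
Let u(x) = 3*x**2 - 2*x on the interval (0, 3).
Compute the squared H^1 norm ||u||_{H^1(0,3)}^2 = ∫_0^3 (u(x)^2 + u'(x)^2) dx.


||u||_{H^1}^2 = 2292/5

The H^1 norm (squared) on an interval (0, L) is
  ||u||_{H^1}^2 = ∫_0^L u(x)^2 dx + ∫_0^L u'(x)^2 dx.
Compute u'(x) = 6*x - 2.
Then u(x)^2 = 9*x**4 - 12*x**3 + 4*x**2 and u'(x)^2 = 36*x**2 - 24*x + 4.
Integrate each monomial from 0 to 3 using ∫_0^3 c·x^n dx = c·3^(n+1)/(n+1):
  ∫_0^3 u(x)^2 dx = ∫_0^3 (9*x^4 - 12*x^3 + 4*x^2) dx. Term by term:
    ∫_0^3 9*x^4 dx = 2187/5;  ∫_0^3 -12*x^3 dx = -243;  ∫_0^3 4*x^2 dx = 36.
  Sum: 2187/5 − 243 + 36 = 1152/5.
  ∫_0^3 u'(x)^2 dx = ∫_0^3 (36*x^2 - 24*x + 4) dx. Term by term:
    ∫_0^3 36*x^2 dx = 324;  ∫_0^3 -24*x dx = -108;  ∫_0^3 4 dx = 12.
  Sum: 324 − 108 + 12 = 228.
Adding: ||u||_{H^1}^2 = 1152/5 + 228 = 2292/5.


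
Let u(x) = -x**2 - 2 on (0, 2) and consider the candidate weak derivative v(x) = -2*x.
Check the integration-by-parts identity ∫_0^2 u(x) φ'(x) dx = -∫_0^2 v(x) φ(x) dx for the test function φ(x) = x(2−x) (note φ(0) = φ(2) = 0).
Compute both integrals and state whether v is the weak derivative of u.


LHS = 8/3, RHS = 8/3. Yes, v = u' weakly.

u(x) = -x**2 - 2, classical derivative u'(x) = -2*x.
φ(x) = x(2−x), so φ'(x) = 2 - 2*x.
Note φ(0) = φ(2) = 0, so the boundary term u·φ vanishes.
LHS = ∫_0^2 u(x) φ'(x) dx = ∫_0^2 (2*x^3 - 2*x^2 + 4*x - 4) dx. Term by term:
  ∫_0^2 2*x^3 dx = 8;  ∫_0^2 -2*x^2 dx = -16/3;  ∫_0^2 4*x dx = 8;
  ∫_0^2 -4 dx = -8.
Sum: 8 − 16/3 + 8 − 8 = 8/3.
So LHS = 8/3.
∫_0^2 v(x) φ(x) dx = ∫_0^2 (2*x^3 - 4*x^2) dx. Term by term:
  ∫_0^2 2*x^3 dx = 8;  ∫_0^2 -4*x^2 dx = -32/3.
Sum: 8 − 32/3 = -8/3.
So RHS = -∫_0^2 v(x) φ(x) dx = 8/3.
LHS = RHS, so the identity holds for this test φ.
Moreover u is smooth here and v(x) = u'(x) = -2*x pointwise, so the identity holds for every test function. Hence v is the weak derivative of u.


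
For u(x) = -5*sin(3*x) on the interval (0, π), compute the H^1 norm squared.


||u||_{H^1(0,π)}^2 = 125*π

u'(x) = -15*cos(3*x).
Expand u² and (u')² and integrate term by term on (0, π), using: for integers n ≥ 1, ∫_0^π sin²(nx) dx = ∫_0^π cos²(nx) dx = π/2; for n ≠ n', ∫_0^π sin(nx)sin(n'x) dx = ∫_0^π cos(nx)cos(n'x) dx = 0; and by product-to-sum, ∫_0^π sin(nx)cos(n'x) dx = ½∫_0^π [sin((n+n')x) + sin((n−n')x)] dx, which is 0 when n+n' is even and 2n/(n²−n'²) when n+n' is odd (it need not vanish on (0, π)).
  u² squared terms: (-5)²·∫sin(3x)² dx = 25·π/2 = 25*π/2.
  So ∫_0^π u² dx = 25*π/2.
  (u')² squared terms: (-15)²·∫cos(3x)² dx = 225·π/2 = 225*π/2.
  So ∫_0^π (u')² dx = 225*π/2.
||u||_{H^1}^2 = (25*π/2) + (225*π/2) = 125*π.


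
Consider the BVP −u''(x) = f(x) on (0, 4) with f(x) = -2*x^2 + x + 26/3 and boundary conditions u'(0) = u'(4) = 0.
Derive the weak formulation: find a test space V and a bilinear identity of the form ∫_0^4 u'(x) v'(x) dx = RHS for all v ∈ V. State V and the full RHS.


V = H^1(0, 4) (no boundary constraint on v; u is determined up to an additive constant); weak form: ∫_0^4 u'v' dx = ∫_0^4 (-2*x^2 + x + 26/3) v dx for all v ∈ V.

Multiply both sides by a test function v and integrate from 0 to 4:
  ∫_0^4 −u''(x) v(x) dx = ∫_0^4 f(x) v(x) dx.
Integrate the LHS by parts once:
  ∫_0^4 −u'' v dx = −[u'(x) v(x)]_0^4 + ∫_0^4 u'(x) v'(x) dx.
Thus ∫_0^4 u'(x) v'(x) dx = ∫_0^4 f(x) v(x) dx + [u'(x) v(x)]_0^4.
Choose V so that boundary terms are either known or forced to vanish.
u has homogeneous Neumann: u'(0) = u'(4) = 0. So [u' v]_0^4 = 0·v(4) − 0·v(0) = 0 for any v; take V = H^1(0, 4).
Weak formulation: find u (satisfying any essential BC) such that ∫_0^4 u'(x) v'(x) dx = ∫_0^4 f v dx for all v ∈ V (homogeneous Neumann, so boundary terms vanish).
Substituting f(x) = -2*x^2 + x + 26/3, the right-hand side is ∫_0^4 (-2*x^2 + x + 26/3) v dx.
Compatibility check (pure Neumann): taking v ≡ 1 ∈ V gives 0 = ∫_0^4 f dx + (0) − (0), i.e. ∫_0^4 f dx must equal u'(0) − u'(4) = 0. Indeed ∫_0^4 (-2*x^2 + x + 26/3) dx = 0, so the data are compatible. The solution is then unique only up to an additive constant (fix it e.g. by requiring ∫_0^4 u dx = 0).


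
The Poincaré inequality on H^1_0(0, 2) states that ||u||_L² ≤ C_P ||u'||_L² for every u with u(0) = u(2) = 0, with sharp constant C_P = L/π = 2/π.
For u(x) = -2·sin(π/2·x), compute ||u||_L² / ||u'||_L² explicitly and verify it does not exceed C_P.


||u||_L² / ||u'||_L² = 2/π = C_P.

u(x) = -2·sin(π/2·x), so u'(x) = -π*cos(π*x/2).
Writing u(x) = A·sin(kπx/L) with A = -2 and k = 1, use ∫_0^L sin²(kπx/L) dx = L/2 and ∫_0^L cos²(kπx/L) dx = L/2.
u² = 4·sin²(π/2·x) and (u')² = π^2·cos²(π/2·x), and each of sin², cos² integrates to L/2 = 1 over (0, 2).
∫_0^2 u² dx = 4, so ||u||_L² = 2.
∫_0^2 (u')² dx = π^2, so ||u'||_L² = π.
Ratio ||u||_L² / ||u'||_L² = 2/π.
Sharp Poincaré constant on H^1_0(0, 2) is C_P = L/π = 2/π, achieved by sin(π/2·x).
This is the k = 1 eigenfunction (up to amplitude), so the ratio equals the sharp Poincaré constant exactly.


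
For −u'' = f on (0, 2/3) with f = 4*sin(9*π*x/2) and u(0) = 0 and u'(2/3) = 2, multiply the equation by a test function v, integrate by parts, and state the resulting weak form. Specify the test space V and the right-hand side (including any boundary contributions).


V = {v ∈ H^1(0, 2/3) : v(0) = 0} (test functions vanish at x = 0 where u is specified); weak form: ∫_0^2/3 u'v' dx = ∫_0^2/3 (4*sin(9*π*x/2)) v dx + 2·v(2/3) for all v ∈ V.

Multiply both sides by a test function v and integrate from 0 to 2/3:
  ∫_0^2/3 −u''(x) v(x) dx = ∫_0^2/3 f(x) v(x) dx.
Integrate the LHS by parts once:
  ∫_0^2/3 −u'' v dx = −[u'(x) v(x)]_0^2/3 + ∫_0^2/3 u'(x) v'(x) dx.
Thus ∫_0^2/3 u'(x) v'(x) dx = ∫_0^2/3 f(x) v(x) dx + [u'(x) v(x)]_0^2/3.
Choose V so that boundary terms are either known or forced to vanish.
Mixed BC: u(0) = 0 (Dirichlet) and u'(2/3) = 2 (Neumann). Define V = {v ∈ H^1(0, 2/3) : v(0) = 0}. Then [u' v]_0^2/3 = u'(2/3)·v(2/3) − u'(0)·0 = 2·v(2/3).
Weak formulation: find u (satisfying any essential BC) such that ∫_0^2/3 u'(x) v'(x) dx = ∫_0^2/3 f v dx + 2·v(2/3) for all v ∈ V (Dirichlet at 0 absorbed into V; Neumann datum at x = 2/3 contributes the boundary term).
Substituting f(x) = 4*sin(9*π*x/2), the right-hand side is ∫_0^2/3 (4*sin(9*π*x/2)) v dx + 2·v(2/3).


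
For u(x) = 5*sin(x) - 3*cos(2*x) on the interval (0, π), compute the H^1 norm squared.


||u||_{H^1(0,π)}^2 = 100 + 95*π/2

u'(x) = 6*sin(2*x) + 5*cos(x).
Expand u² and (u')² and integrate term by term on (0, π), using: for integers n ≥ 1, ∫_0^π sin²(nx) dx = ∫_0^π cos²(nx) dx = π/2; for n ≠ n', ∫_0^π sin(nx)sin(n'x) dx = ∫_0^π cos(nx)cos(n'x) dx = 0; and by product-to-sum, ∫_0^π sin(nx)cos(n'x) dx = ½∫_0^π [sin((n+n')x) + sin((n−n')x)] dx, which is 0 when n+n' is even and 2n/(n²−n'²) when n+n' is odd (it need not vanish on (0, π)).
  u² squared terms: (-3)²·∫cos(2x)² dx = 9·π/2 = 9*π/2;  (5)²·∫sin(x)² dx = 25·π/2 = 25*π/2.
  u² cross terms: 2·(-3)·(5)·∫cos(2x)·sin(x) dx = -30·(-2/3) = 20.
  So ∫_0^π u² dx = 9*π/2 + 25*π/2 + 20 = 20 + 17*π.
  (u')² squared terms: (5)²·∫cos(x)² dx = 25·π/2 = 25*π/2;  (6)²·∫sin(2x)² dx = 36·π/2 = 18*π.
  (u')² cross terms: 2·(5)·(6)·∫cos(x)·sin(2x) dx = 60·(4/3) = 80.
  So ∫_0^π (u')² dx = 25*π/2 + 18*π + 80 = 80 + 61*π/2.
||u||_{H^1}^2 = (20 + 17*π) + (80 + 61*π/2) = 100 + 95*π/2.


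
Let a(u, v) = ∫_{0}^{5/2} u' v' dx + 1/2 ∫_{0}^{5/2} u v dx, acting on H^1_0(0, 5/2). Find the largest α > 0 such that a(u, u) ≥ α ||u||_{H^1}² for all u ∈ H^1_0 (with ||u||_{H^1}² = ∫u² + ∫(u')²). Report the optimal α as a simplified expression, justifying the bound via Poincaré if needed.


α = (25 + 8*π^2)/(2*(25 + 4*π^2))

Coercivity of a(·,·) on H^1_0(0, 5/2) means a(u, u) ≥ α ||u||_{H^1}² for every u ∈ H^1_0.
The interval has length L = 5/2, and Poincaré/coercivity depend only on L. Here a(u, u) = ∫(u')² + (1/2)·∫u².
Here 0 < c = 1/2 < 1. The condition a(u,u) ≥ α||u||_{H^1}² reads (1−α)∫(u')² ≥ (α−c)∫u². Any admissible α is ≤ 1 (rapidly oscillating u have ∫u²/∫(u')² → 0), and α = 1 would force 0 ≥ (1−c)∫u², impossible since c < 1; so 1−α > 0. By the sharp Poincaré inequality on H^1_0 of an interval of length L, ∫(u')² ≥ (π/L)²∫u² with equality for the first sine mode sin(π(x−x₀)/L) (x₀ the left endpoint), so the inequality holds for all u iff (1−α)(π/L)² ≥ α − c, i.e. α ≤ ((π/L)² + c)/((π/L)² + 1) = (1 + c(L/π)²)/(1 + (L/π)²). With (π/L)² = 4*π^2/25 and c = 1/2, the largest admissible constant is α = ((π/L)² + c)/((π/L)² + 1).
Simplifying, α = (25 + 8*π^2)/(2*(25 + 4*π^2)).


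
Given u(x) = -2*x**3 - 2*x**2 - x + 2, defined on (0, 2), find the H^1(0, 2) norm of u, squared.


||u||_{H^1}^2 = 72458/105

The H^1 norm (squared) on an interval (0, L) is
  ||u||_{H^1}^2 = ∫_0^L u(x)^2 dx + ∫_0^L u'(x)^2 dx.
Compute u'(x) = -6*x**2 - 4*x - 1.
Then u(x)^2 = 4*x**6 + 8*x**5 + 8*x**4 - 4*x**3 - 7*x**2 - 4*x + 4 and u'(x)^2 = 36*x**4 + 48*x**3 + 28*x**2 + 8*x + 1.
Integrate each monomial from 0 to 2 using ∫_0^2 c·x^n dx = c·2^(n+1)/(n+1):
  ∫_0^2 u(x)^2 dx = ∫_0^2 (4*x^6 + 8*x^5 + 8*x^4 - 4*x^3 - 7*x^2 - 4*x + 4) dx. Term by term:
    ∫_0^2 4*x^6 dx = 512/7;  ∫_0^2 8*x^5 dx = 256/3;  ∫_0^2 8*x^4 dx = 256/5;
    ∫_0^2 -4*x^3 dx = -16;  ∫_0^2 -7*x^2 dx = -56/3;  ∫_0^2 -4*x dx = -8;
    ∫_0^2 4 dx = 8.
  Sum: 512/7 + 256/3 + 256/5 − 16 − 56/3 − 8 + 8 = 18376/105.
  ∫_0^2 u'(x)^2 dx = ∫_0^2 (36*x^4 + 48*x^3 + 28*x^2 + 8*x + 1) dx. Term by term:
    ∫_0^2 36*x^4 dx = 1152/5;  ∫_0^2 48*x^3 dx = 192;  ∫_0^2 28*x^2 dx = 224/3;
    ∫_0^2 8*x dx = 16;  ∫_0^2 1 dx = 2.
  Sum: 1152/5 + 192 + 224/3 + 16 + 2 = 7726/15.
Adding: ||u||_{H^1}^2 = 18376/105 + 7726/15 = 72458/105.


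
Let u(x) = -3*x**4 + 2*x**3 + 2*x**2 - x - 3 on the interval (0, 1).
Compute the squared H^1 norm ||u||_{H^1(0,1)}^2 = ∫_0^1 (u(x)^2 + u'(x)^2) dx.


||u||_{H^1}^2 = 667/70

The H^1 norm (squared) on an interval (0, L) is
  ||u||_{H^1}^2 = ∫_0^L u(x)^2 dx + ∫_0^L u'(x)^2 dx.
Compute u'(x) = -12*x**3 + 6*x**2 + 4*x - 1.
Then u(x)^2 = 9*x**8 - 12*x**7 - 8*x**6 + 14*x**5 + 18*x**4 - 16*x**3 - 11*x**2 + 6*x + 9 and u'(x)^2 = 144*x**6 - 144*x**5 - 60*x**4 + 72*x**3 + 4*x**2 - 8*x + 1.
Integrate each monomial from 0 to 1 using ∫_0^1 c·x^n dx = c·1^(n+1)/(n+1):
  ∫_0^1 u(x)^2 dx = ∫_0^1 (9*x^8 - 12*x^7 - 8*x^6 + 14*x^5 + 18*x^4 - 16*x^3 - 11*x^2 + 6*x + 9) dx. Term by term:
    ∫_0^1 9*x^8 dx = 1;  ∫_0^1 -12*x^7 dx = -3/2;  ∫_0^1 -8*x^6 dx = -8/7;
    ∫_0^1 14*x^5 dx = 7/3;  ∫_0^1 18*x^4 dx = 18/5;  ∫_0^1 -16*x^3 dx = -4;
    ∫_0^1 -11*x^2 dx = -11/3;  ∫_0^1 6*x dx = 3;  ∫_0^1 9 dx = 9.
  Sum: 1 − 3/2 − 8/7 + 7/3 + 18/5 − 4 − 11/3 + 3 + 9 = 1811/210.
  ∫_0^1 u'(x)^2 dx = ∫_0^1 (144*x^6 - 144*x^5 - 60*x^4 + 72*x^3 + 4*x^2 - 8*x + 1) dx. Term by term:
    ∫_0^1 144*x^6 dx = 144/7;  ∫_0^1 -144*x^5 dx = -24;  ∫_0^1 -60*x^4 dx = -12;
    ∫_0^1 72*x^3 dx = 18;  ∫_0^1 4*x^2 dx = 4/3;  ∫_0^1 -8*x dx = -4;
    ∫_0^1 1 dx = 1.
  Sum: 144/7 − 24 − 12 + 18 + 4/3 − 4 + 1 = 19/21.
Adding: ||u||_{H^1}^2 = 1811/210 + 19/21 = 667/70.


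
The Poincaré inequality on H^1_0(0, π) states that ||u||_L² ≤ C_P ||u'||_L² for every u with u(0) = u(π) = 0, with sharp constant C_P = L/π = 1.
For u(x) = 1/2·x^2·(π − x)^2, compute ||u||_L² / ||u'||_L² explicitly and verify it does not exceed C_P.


||u||_L² / ||u'||_L² = sqrt(3)*π/6 < C_P = 1.

u(x) = 1/2·x^2·(π − x)^2, so u'(x) = x*(x - π)*(2*x - π).
u(x) = 1/2·x^2·(π − x)^2 vanishes at x = 0 and x = π, so u ∈ H^1_0(0, π). Differentiate via the product rule and integrate the resulting polynomials term by term.
  ∫_0^π u² dx = ∫_0^π (x^8/4 - π*x^7 + 3*π^2*x^6/2 - π^3*x^5 + π^4*x^4/4) dx. Term by term:
    ∫_0^π x^8/4 dx = π^9/36;  ∫_0^π -π*x^7 dx = -π^9/8;  ∫_0^π 3*π^2*x^6/2 dx = 3*π^9/14;
    ∫_0^π -π^3*x^5 dx = -π^9/6;  ∫_0^π π^4*x^4/4 dx = π^9/20.
  Sum: π^9/36 − π^9/8 + 3*π^9/14 − π^9/6 + π^9/20 = π^9/2520.
  ∫_0^π (u')² dx = ∫_0^π (4*x^6 - 12*π*x^5 + 13*π^2*x^4 - 6*π^3*x^3 + π^4*x^2) dx. Term by term:
    ∫_0^π 4*x^6 dx = 4*π^7/7;  ∫_0^π -12*π*x^5 dx = -2*π^7;  ∫_0^π 13*π^2*x^4 dx = 13*π^7/5;
    ∫_0^π -6*π^3*x^3 dx = -3*π^7/2;  ∫_0^π π^4*x^2 dx = π^7/3.
  Sum: 4*π^7/7 − 2*π^7 + 13*π^7/5 − 3*π^7/2 + π^7/3 = π^7/210.
∫_0^π u² dx = π^9/2520, so ||u||_L² = sqrt(70)*π^(9/2)/420.
∫_0^π (u')² dx = π^7/210, so ||u'||_L² = sqrt(210)*π^(7/2)/210.
Ratio ||u||_L² / ||u'||_L² = sqrt(3)*π/6.
Sharp Poincaré constant on H^1_0(0, π) is C_P = L/π = 1, achieved by sin(x).
A polynomial bump cannot attain the sharp Poincaré constant (only the first sine eigenfunction does), so the ratio is strictly less than C_P, consistent with ||u||_L² ≤ C_P ||u'||_L².


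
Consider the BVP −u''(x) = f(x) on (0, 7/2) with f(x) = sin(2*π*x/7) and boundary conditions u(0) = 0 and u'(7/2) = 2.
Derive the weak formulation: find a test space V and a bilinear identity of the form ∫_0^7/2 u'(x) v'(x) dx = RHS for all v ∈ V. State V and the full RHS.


V = {v ∈ H^1(0, 7/2) : v(0) = 0} (test functions vanish at x = 0 where u is specified); weak form: ∫_0^7/2 u'v' dx = ∫_0^7/2 (sin(2*π*x/7)) v dx + 2·v(7/2) for all v ∈ V.

Multiply both sides by a test function v and integrate from 0 to 7/2:
  ∫_0^7/2 −u''(x) v(x) dx = ∫_0^7/2 f(x) v(x) dx.
Integrate the LHS by parts once:
  ∫_0^7/2 −u'' v dx = −[u'(x) v(x)]_0^7/2 + ∫_0^7/2 u'(x) v'(x) dx.
Thus ∫_0^7/2 u'(x) v'(x) dx = ∫_0^7/2 f(x) v(x) dx + [u'(x) v(x)]_0^7/2.
Choose V so that boundary terms are either known or forced to vanish.
Mixed BC: u(0) = 0 (Dirichlet) and u'(7/2) = 2 (Neumann). Define V = {v ∈ H^1(0, 7/2) : v(0) = 0}. Then [u' v]_0^7/2 = u'(7/2)·v(7/2) − u'(0)·0 = 2·v(7/2).
Weak formulation: find u (satisfying any essential BC) such that ∫_0^7/2 u'(x) v'(x) dx = ∫_0^7/2 f v dx + 2·v(7/2) for all v ∈ V (Dirichlet at 0 absorbed into V; Neumann datum at x = 7/2 contributes the boundary term).
Substituting f(x) = sin(2*π*x/7), the right-hand side is ∫_0^7/2 (sin(2*π*x/7)) v dx + 2·v(7/2).


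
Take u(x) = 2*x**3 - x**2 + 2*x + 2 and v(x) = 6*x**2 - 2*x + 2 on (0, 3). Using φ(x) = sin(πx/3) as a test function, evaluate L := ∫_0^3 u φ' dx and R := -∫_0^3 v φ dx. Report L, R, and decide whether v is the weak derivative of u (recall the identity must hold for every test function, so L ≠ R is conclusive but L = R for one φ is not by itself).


LHS = -156/π + 648/π^3, RHS = -156/π + 648/π^3. Yes, v = u' weakly.

u(x) = 2*x**3 - x**2 + 2*x + 2, classical derivative u'(x) = 6*x**2 - 2*x + 2.
φ(x) = sin(πx/3), so φ'(x) = π*cos(π*x/3)/3.
Note φ(0) = φ(3) = 0, so the boundary term u·φ vanishes.
LHS = ∫_0^3 u(x) φ'(x) dx = ∫_0^3 (2*π*x^3*cos(π*x/3)/3 - π*x^2*cos(π*x/3)/3 + 2*π*x*cos(π*x/3)/3 + 2*π*cos(π*x/3)/3) dx. Term by term:
  ∫_0^3 2*π*cos(π*x/3)/3 dx = 0;  ∫_0^3 -π*x^2*cos(π*x/3)/3 dx = 18/π;  ∫_0^3 2*π*x*cos(π*x/3)/3 dx = -12/π;
  ∫_0^3 2*π*x^3*cos(π*x/3)/3 dx = -162/π + 648/π^3.
Sum: 0 + 18/π − 12/π + -162/π + 648/π^3 = -156/π + 648/π^3.
So LHS = -156/π + 648/π^3.
∫_0^3 v(x) φ(x) dx = ∫_0^3 (6*x^2*sin(π*x/3) - 2*x*sin(π*x/3) + 2*sin(π*x/3)) dx. Term by term:
  ∫_0^3 2*sin(π*x/3) dx = 12/π;  ∫_0^3 -2*x*sin(π*x/3) dx = -18/π;  ∫_0^3 6*x^2*sin(π*x/3) dx = -648/π^3 + 162/π.
Sum: 12/π − 18/π + -648/π^3 + 162/π = -648/π^3 + 156/π.
So RHS = -∫_0^3 v(x) φ(x) dx = -156/π + 648/π^3.
LHS = RHS, so the identity holds for this test φ.
Moreover u is smooth here and v(x) = u'(x) = 6*x**2 - 2*x + 2 pointwise, so the identity holds for every test function. Hence v is the weak derivative of u.


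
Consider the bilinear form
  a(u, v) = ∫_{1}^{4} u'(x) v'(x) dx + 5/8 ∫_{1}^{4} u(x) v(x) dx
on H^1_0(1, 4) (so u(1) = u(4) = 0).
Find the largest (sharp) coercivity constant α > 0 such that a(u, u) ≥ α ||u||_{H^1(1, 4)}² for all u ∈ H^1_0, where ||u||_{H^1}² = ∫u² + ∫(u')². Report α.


α = (45/8 + π^2)/(9 + π^2)

Coercivity of a(·,·) on H^1_0(1, 4) means a(u, u) ≥ α ||u||_{H^1}² for every u ∈ H^1_0.
The interval has length L = 3, and Poincaré/coercivity depend only on L. Here a(u, u) = ∫(u')² + (5/8)·∫u².
Here 0 < c = 5/8 < 1. The condition a(u,u) ≥ α||u||_{H^1}² reads (1−α)∫(u')² ≥ (α−c)∫u². Any admissible α is ≤ 1 (rapidly oscillating u have ∫u²/∫(u')² → 0), and α = 1 would force 0 ≥ (1−c)∫u², impossible since c < 1; so 1−α > 0. By the sharp Poincaré inequality on H^1_0 of an interval of length L, ∫(u')² ≥ (π/L)²∫u² with equality for the first sine mode sin(π(x−x₀)/L) (x₀ the left endpoint), so the inequality holds for all u iff (1−α)(π/L)² ≥ α − c, i.e. α ≤ ((π/L)² + c)/((π/L)² + 1) = (1 + c(L/π)²)/(1 + (L/π)²). With (π/L)² = π^2/9 and c = 5/8, the largest admissible constant is α = ((π/L)² + c)/((π/L)² + 1).
Simplifying, α = (45/8 + π^2)/(9 + π^2).


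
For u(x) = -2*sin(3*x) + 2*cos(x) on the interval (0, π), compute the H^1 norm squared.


||u||_{H^1(0,π)}^2 = 24*π

u'(x) = -2*sin(x) - 6*cos(3*x).
Expand u² and (u')² and integrate term by term on (0, π), using: for integers n ≥ 1, ∫_0^π sin²(nx) dx = ∫_0^π cos²(nx) dx = π/2; for n ≠ n', ∫_0^π sin(nx)sin(n'x) dx = ∫_0^π cos(nx)cos(n'x) dx = 0; and by product-to-sum, ∫_0^π sin(nx)cos(n'x) dx = ½∫_0^π [sin((n+n')x) + sin((n−n')x)] dx, which is 0 when n+n' is even and 2n/(n²−n'²) when n+n' is odd (it need not vanish on (0, π)).
  u² squared terms: (-2)²·∫sin(3x)² dx = 4·π/2 = 2*π;  (2)²·∫cos(x)² dx = 4·π/2 = 2*π.
  u² cross terms: 2·(-2)·(2)·∫sin(3x)·cos(x) dx = -8·(0) = 0.
  So ∫_0^π u² dx = 2*π + 2*π + 0 = 4*π.
  (u')² squared terms: (-6)²·∫cos(3x)² dx = 36·π/2 = 18*π;  (-2)²·∫sin(x)² dx = 4·π/2 = 2*π.
  (u')² cross terms: 2·(-6)·(-2)·∫cos(3x)·sin(x) dx = 24·(0) = 0.
  So ∫_0^π (u')² dx = 18*π + 2*π + 0 = 20*π.
||u||_{H^1}^2 = (4*π) + (20*π) = 24*π.


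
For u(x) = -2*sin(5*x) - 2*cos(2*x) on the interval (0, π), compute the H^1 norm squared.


||u||_{H^1(0,π)}^2 = 400/21 + 62*π

u'(x) = 4*sin(2*x) - 10*cos(5*x).
Expand u² and (u')² and integrate term by term on (0, π), using: for integers n ≥ 1, ∫_0^π sin²(nx) dx = ∫_0^π cos²(nx) dx = π/2; for n ≠ n', ∫_0^π sin(nx)sin(n'x) dx = ∫_0^π cos(nx)cos(n'x) dx = 0; and by product-to-sum, ∫_0^π sin(nx)cos(n'x) dx = ½∫_0^π [sin((n+n')x) + sin((n−n')x)] dx, which is 0 when n+n' is even and 2n/(n²−n'²) when n+n' is odd (it need not vanish on (0, π)).
  u² squared terms: (-2)²·∫cos(2x)² dx = 4·π/2 = 2*π;  (-2)²·∫sin(5x)² dx = 4·π/2 = 2*π.
  u² cross terms: 2·(-2)·(-2)·∫cos(2x)·sin(5x) dx = 8·(10/21) = 80/21.
  So ∫_0^π u² dx = 2*π + 2*π + 80/21 = 80/21 + 4*π.
  (u')² squared terms: (-10)²·∫cos(5x)² dx = 100·π/2 = 50*π;  (4)²·∫sin(2x)² dx = 16·π/2 = 8*π.
  (u')² cross terms: 2·(-10)·(4)·∫cos(5x)·sin(2x) dx = -80·(-4/21) = 320/21.
  So ∫_0^π (u')² dx = 50*π + 8*π + 320/21 = 320/21 + 58*π.
||u||_{H^1}^2 = (80/21 + 4*π) + (320/21 + 58*π) = 400/21 + 62*π.


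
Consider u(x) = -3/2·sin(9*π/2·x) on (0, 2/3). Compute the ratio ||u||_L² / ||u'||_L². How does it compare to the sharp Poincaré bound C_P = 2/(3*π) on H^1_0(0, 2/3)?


||u||_L² / ||u'||_L² = 2/(9*π) < C_P = 2/(3*π).

u(x) = -3/2·sin(9*π/2·x), so u'(x) = -27*π*cos(9*π*x/2)/4.
Writing u(x) = A·sin(kπx/L) with A = -3/2 and k = 3, use ∫_0^L sin²(kπx/L) dx = L/2 and ∫_0^L cos²(kπx/L) dx = L/2.
u² = 9/4·sin²(9*π/2·x) and (u')² = 729*π^2/16·cos²(9*π/2·x), and each of sin², cos² integrates to L/2 = 1/3 over (0, 2/3).
∫_0^2/3 u² dx = 3/4, so ||u||_L² = sqrt(3)/2.
∫_0^2/3 (u')² dx = 243*π^2/16, so ||u'||_L² = 9*sqrt(3)*π/4.
Ratio ||u||_L² / ||u'||_L² = 2/(9*π).
Sharp Poincaré constant on H^1_0(0, 2/3) is C_P = L/π = 2/(3*π), achieved by sin(3*π/2·x).
This is the k = 3 harmonic; the ratio L/(kπ) is strictly less than C_P = L/π, consistent with the sharp inequality ||u||_L² ≤ C_P ||u'||_L².


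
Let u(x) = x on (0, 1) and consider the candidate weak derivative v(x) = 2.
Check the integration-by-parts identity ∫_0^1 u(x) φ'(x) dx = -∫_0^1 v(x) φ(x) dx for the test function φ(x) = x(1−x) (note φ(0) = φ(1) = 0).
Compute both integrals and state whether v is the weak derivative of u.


LHS = -1/6, RHS = -1/3. No, v is not the weak derivative of u.

u(x) = x, classical derivative u'(x) = 1.
φ(x) = x(1−x), so φ'(x) = 1 - 2*x.
Note φ(0) = φ(1) = 0, so the boundary term u·φ vanishes.
LHS = ∫_0^1 u(x) φ'(x) dx = ∫_0^1 (-2*x^2 + x) dx. Term by term:
  ∫_0^1 -2*x^2 dx = -2/3;  ∫_0^1 x dx = 1/2.
Sum: -2/3 + 1/2 = -1/6.
So LHS = -1/6.
∫_0^1 v(x) φ(x) dx = ∫_0^1 (-2*x^2 + 2*x) dx. Term by term:
  ∫_0^1 -2*x^2 dx = -2/3;  ∫_0^1 2*x dx = 1.
Sum: -2/3 + 1 = 1/3.
So RHS = -∫_0^1 v(x) φ(x) dx = -1/3.
LHS − RHS = 1/6 ≠ 0, so the identity fails.
(For a valid weak derivative the identity must hold for EVERY test function, in particular this one. The failure shows v is NOT the weak derivative of u.)
Correct weak derivative would be u'(x) = 1.


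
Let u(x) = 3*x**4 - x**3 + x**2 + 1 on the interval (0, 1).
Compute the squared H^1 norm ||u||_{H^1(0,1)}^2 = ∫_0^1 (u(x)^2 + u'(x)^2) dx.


||u||_{H^1}^2 = 9151/420

The H^1 norm (squared) on an interval (0, L) is
  ||u||_{H^1}^2 = ∫_0^L u(x)^2 dx + ∫_0^L u'(x)^2 dx.
Compute u'(x) = 12*x**3 - 3*x**2 + 2*x.
Then u(x)^2 = 9*x**8 - 6*x**7 + 7*x**6 - 2*x**5 + 7*x**4 - 2*x**3 + 2*x**2 + 1 and u'(x)^2 = 144*x**6 - 72*x**5 + 57*x**4 - 12*x**3 + 4*x**2.
Integrate each monomial from 0 to 1 using ∫_0^1 c·x^n dx = c·1^(n+1)/(n+1):
  ∫_0^1 u(x)^2 dx = ∫_0^1 (9*x^8 - 6*x^7 + 7*x^6 - 2*x^5 + 7*x^4 - 2*x^3 + 2*x^2 + 1) dx. Term by term:
    ∫_0^1 9*x^8 dx = 1;  ∫_0^1 -6*x^7 dx = -3/4;  ∫_0^1 7*x^6 dx = 1;
    ∫_0^1 -2*x^5 dx = -1/3;  ∫_0^1 7*x^4 dx = 7/5;  ∫_0^1 -2*x^3 dx = -1/2;
    ∫_0^1 2*x^2 dx = 2/3;  ∫_0^1 1 dx = 1.
  Sum: 1 − 3/4 + 1 − 1/3 + 7/5 − 1/2 + 2/3 + 1 = 209/60.
  ∫_0^1 u'(x)^2 dx = ∫_0^1 (144*x^6 - 72*x^5 + 57*x^4 - 12*x^3 + 4*x^2) dx. Term by term:
    ∫_0^1 144*x^6 dx = 144/7;  ∫_0^1 -72*x^5 dx = -12;  ∫_0^1 57*x^4 dx = 57/5;
    ∫_0^1 -12*x^3 dx = -3;  ∫_0^1 4*x^2 dx = 4/3.
  Sum: 144/7 − 12 + 57/5 − 3 + 4/3 = 1922/105.
Adding: ||u||_{H^1}^2 = 209/60 + 1922/105 = 9151/420.


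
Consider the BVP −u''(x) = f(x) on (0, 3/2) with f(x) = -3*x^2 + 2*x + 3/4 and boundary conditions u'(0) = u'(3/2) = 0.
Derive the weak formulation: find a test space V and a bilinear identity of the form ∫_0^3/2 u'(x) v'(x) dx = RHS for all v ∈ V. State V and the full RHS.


V = H^1(0, 3/2) (no boundary constraint on v; u is determined up to an additive constant); weak form: ∫_0^3/2 u'v' dx = ∫_0^3/2 (-3*x^2 + 2*x + 3/4) v dx for all v ∈ V.

Multiply both sides by a test function v and integrate from 0 to 3/2:
  ∫_0^3/2 −u''(x) v(x) dx = ∫_0^3/2 f(x) v(x) dx.
Integrate the LHS by parts once:
  ∫_0^3/2 −u'' v dx = −[u'(x) v(x)]_0^3/2 + ∫_0^3/2 u'(x) v'(x) dx.
Thus ∫_0^3/2 u'(x) v'(x) dx = ∫_0^3/2 f(x) v(x) dx + [u'(x) v(x)]_0^3/2.
Choose V so that boundary terms are either known or forced to vanish.
u has homogeneous Neumann: u'(0) = u'(3/2) = 0. So [u' v]_0^3/2 = 0·v(3/2) − 0·v(0) = 0 for any v; take V = H^1(0, 3/2).
Weak formulation: find u (satisfying any essential BC) such that ∫_0^3/2 u'(x) v'(x) dx = ∫_0^3/2 f v dx for all v ∈ V (homogeneous Neumann, so boundary terms vanish).
Substituting f(x) = -3*x^2 + 2*x + 3/4, the right-hand side is ∫_0^3/2 (-3*x^2 + 2*x + 3/4) v dx.
Compatibility check (pure Neumann): taking v ≡ 1 ∈ V gives 0 = ∫_0^3/2 f dx + (0) − (0), i.e. ∫_0^3/2 f dx must equal u'(0) − u'(3/2) = 0. Indeed ∫_0^3/2 (-3*x^2 + 2*x + 3/4) dx = 0, so the data are compatible. The solution is then unique only up to an additive constant (fix it e.g. by requiring ∫_0^3/2 u dx = 0).


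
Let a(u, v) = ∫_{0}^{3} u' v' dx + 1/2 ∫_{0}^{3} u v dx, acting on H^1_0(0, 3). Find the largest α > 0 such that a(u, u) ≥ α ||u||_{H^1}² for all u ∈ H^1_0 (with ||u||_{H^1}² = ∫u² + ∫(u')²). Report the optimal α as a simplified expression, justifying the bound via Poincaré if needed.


α = (9/2 + π^2)/(9 + π^2)

Coercivity of a(·,·) on H^1_0(0, 3) means a(u, u) ≥ α ||u||_{H^1}² for every u ∈ H^1_0.
The interval has length L = 3, and Poincaré/coercivity depend only on L. Here a(u, u) = ∫(u')² + (1/2)·∫u².
Here 0 < c = 1/2 < 1. The condition a(u,u) ≥ α||u||_{H^1}² reads (1−α)∫(u')² ≥ (α−c)∫u². Any admissible α is ≤ 1 (rapidly oscillating u have ∫u²/∫(u')² → 0), and α = 1 would force 0 ≥ (1−c)∫u², impossible since c < 1; so 1−α > 0. By the sharp Poincaré inequality on H^1_0 of an interval of length L, ∫(u')² ≥ (π/L)²∫u² with equality for the first sine mode sin(π(x−x₀)/L) (x₀ the left endpoint), so the inequality holds for all u iff (1−α)(π/L)² ≥ α − c, i.e. α ≤ ((π/L)² + c)/((π/L)² + 1) = (1 + c(L/π)²)/(1 + (L/π)²). With (π/L)² = π^2/9 and c = 1/2, the largest admissible constant is α = ((π/L)² + c)/((π/L)² + 1).
Simplifying, α = (9/2 + π^2)/(9 + π^2).


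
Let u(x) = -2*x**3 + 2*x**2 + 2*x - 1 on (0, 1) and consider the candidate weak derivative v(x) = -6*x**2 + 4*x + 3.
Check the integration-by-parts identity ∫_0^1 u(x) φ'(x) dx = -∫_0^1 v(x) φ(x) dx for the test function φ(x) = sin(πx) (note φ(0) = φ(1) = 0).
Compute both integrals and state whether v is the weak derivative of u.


LHS = -24/π^3 - 2/π, RHS = -4/π - 24/π^3. No, v is not the weak derivative of u.

u(x) = -2*x**3 + 2*x**2 + 2*x - 1, classical derivative u'(x) = -6*x**2 + 4*x + 2.
φ(x) = sin(πx), so φ'(x) = π*cos(π*x).
Note φ(0) = φ(1) = 0, so the boundary term u·φ vanishes.
LHS = ∫_0^1 u(x) φ'(x) dx = ∫_0^1 (-2*π*x^3*cos(π*x) + 2*π*x^2*cos(π*x) + 2*π*x*cos(π*x) - π*cos(π*x)) dx. Term by term:
  ∫_0^1 -π*cos(π*x) dx = 0;  ∫_0^1 -2*π*x^3*cos(π*x) dx = -24/π^3 + 6/π;  ∫_0^1 2*π*x*cos(π*x) dx = -4/π;
  ∫_0^1 2*π*x^2*cos(π*x) dx = -4/π.
Sum: 0 + -24/π^3 + 6/π − 4/π − 4/π = -24/π^3 - 2/π.
So LHS = -24/π^3 - 2/π.
∫_0^1 v(x) φ(x) dx = ∫_0^1 (-6*x^2*sin(π*x) + 4*x*sin(π*x) + 3*sin(π*x)) dx. Term by term:
  ∫_0^1 3*sin(π*x) dx = 6/π;  ∫_0^1 -6*x^2*sin(π*x) dx = -6/π + 24/π^3;  ∫_0^1 4*x*sin(π*x) dx = 4/π.
Sum: 6/π + -6/π + 24/π^3 + 4/π = 24/π^3 + 4/π.
So RHS = -∫_0^1 v(x) φ(x) dx = -4/π - 24/π^3.
LHS − RHS = 2/π ≠ 0, so the identity fails.
(For a valid weak derivative the identity must hold for EVERY test function, in particular this one. The failure shows v is NOT the weak derivative of u.)
Correct weak derivative would be u'(x) = -6*x**2 + 4*x + 2.


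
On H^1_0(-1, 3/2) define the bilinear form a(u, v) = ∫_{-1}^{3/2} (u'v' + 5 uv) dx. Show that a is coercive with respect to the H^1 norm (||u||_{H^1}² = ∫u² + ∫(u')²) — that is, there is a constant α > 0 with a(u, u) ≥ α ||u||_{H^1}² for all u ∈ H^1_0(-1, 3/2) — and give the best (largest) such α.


α = 1

Coercivity of a(·,·) on H^1_0(-1, 3/2) means a(u, u) ≥ α ||u||_{H^1}² for every u ∈ H^1_0.
The interval has length L = 5/2, and Poincaré/coercivity depend only on L. Here a(u, u) = ∫(u')² + (5)·∫u².
Here c = 5 ≥ 1, so a(u,u) = ∫(u')² + c∫u² ≥ ∫(u')² + ∫u² = ||u||_{H^1}², i.e. α = 1 works. No larger α is possible: a(u,u) ≥ α||u||_{H^1}² means (1−α)∫(u')² ≥ (α−c)∫u², and for the modes u_n = sin(nπ(x−x₀)/L) (x₀ the left endpoint) one has ∫u_n²/∫(u_n')² = (L/(nπ))² → 0, so a(u_n,u_n)/||u_n||_{H^1}² → 1. Hence the optimal constant is α = 1.
Therefore α = 1.


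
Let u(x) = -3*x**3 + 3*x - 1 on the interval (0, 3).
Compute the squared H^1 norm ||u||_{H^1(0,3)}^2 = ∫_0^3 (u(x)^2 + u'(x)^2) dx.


||u||_{H^1}^2 = 391521/70

The H^1 norm (squared) on an interval (0, L) is
  ||u||_{H^1}^2 = ∫_0^L u(x)^2 dx + ∫_0^L u'(x)^2 dx.
Compute u'(x) = 3 - 9*x**2.
Then u(x)^2 = 9*x**6 - 18*x**4 + 6*x**3 + 9*x**2 - 6*x + 1 and u'(x)^2 = 81*x**4 - 54*x**2 + 9.
Integrate each monomial from 0 to 3 using ∫_0^3 c·x^n dx = c·3^(n+1)/(n+1):
  ∫_0^3 u(x)^2 dx = ∫_0^3 (9*x^6 - 18*x^4 + 6*x^3 + 9*x^2 - 6*x + 1) dx. Term by term:
    ∫_0^3 9*x^6 dx = 19683/7;  ∫_0^3 -18*x^4 dx = -4374/5;  ∫_0^3 6*x^3 dx = 243/2;
    ∫_0^3 9*x^2 dx = 81;  ∫_0^3 -6*x dx = -27;  ∫_0^3 1 dx = 3.
  Sum: 19683/7 − 4374/5 + 243/2 + 81 − 27 + 3 = 148089/70.
  ∫_0^3 u'(x)^2 dx = ∫_0^3 (81*x^4 - 54*x^2 + 9) dx. Term by term:
    ∫_0^3 81*x^4 dx = 19683/5;  ∫_0^3 -54*x^2 dx = -486;  ∫_0^3 9 dx = 27.
  Sum: 19683/5 − 486 + 27 = 17388/5.
Adding: ||u||_{H^1}^2 = 148089/70 + 17388/5 = 391521/70.


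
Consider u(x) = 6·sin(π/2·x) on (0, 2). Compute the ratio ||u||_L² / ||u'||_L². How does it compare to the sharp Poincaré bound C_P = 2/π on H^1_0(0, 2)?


||u||_L² / ||u'||_L² = 2/π = C_P.

u(x) = 6·sin(π/2·x), so u'(x) = 3*π*cos(π*x/2).
Writing u(x) = A·sin(kπx/L) with A = 6 and k = 1, use ∫_0^L sin²(kπx/L) dx = L/2 and ∫_0^L cos²(kπx/L) dx = L/2.
u² = 36·sin²(π/2·x) and (u')² = 9*π^2·cos²(π/2·x), and each of sin², cos² integrates to L/2 = 1 over (0, 2).
∫_0^2 u² dx = 36, so ||u||_L² = 6.
∫_0^2 (u')² dx = 9*π^2, so ||u'||_L² = 3*π.
Ratio ||u||_L² / ||u'||_L² = 2/π.
Sharp Poincaré constant on H^1_0(0, 2) is C_P = L/π = 2/π, achieved by sin(π/2·x).
This is the k = 1 eigenfunction (up to amplitude), so the ratio equals the sharp Poincaré constant exactly.


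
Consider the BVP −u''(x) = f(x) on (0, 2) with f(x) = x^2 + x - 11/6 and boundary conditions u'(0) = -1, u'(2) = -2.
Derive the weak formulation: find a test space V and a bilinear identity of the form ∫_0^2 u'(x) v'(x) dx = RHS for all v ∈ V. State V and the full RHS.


V = H^1(0, 2) (v unrestricted at boundary; u is determined up to an additive constant); weak form: ∫_0^2 u'v' dx = ∫_0^2 (x^2 + x - 11/6) v dx − 2·v(2) + v(0) for all v ∈ V.

Multiply both sides by a test function v and integrate from 0 to 2:
  ∫_0^2 −u''(x) v(x) dx = ∫_0^2 f(x) v(x) dx.
Integrate the LHS by parts once:
  ∫_0^2 −u'' v dx = −[u'(x) v(x)]_0^2 + ∫_0^2 u'(x) v'(x) dx.
Thus ∫_0^2 u'(x) v'(x) dx = ∫_0^2 f(x) v(x) dx + [u'(x) v(x)]_0^2.
Choose V so that boundary terms are either known or forced to vanish.
u has inhomogeneous Neumann u'(0) = -1, u'(2) = -2. [u' v]_0^2 = (-2)·v(2) − (-1)·v(0) = − 2·v(2) + v(0). Take V = H^1(0, 2); boundary term becomes part of RHS.
Weak formulation: find u (satisfying any essential BC) such that ∫_0^2 u'(x) v'(x) dx = ∫_0^2 f v dx − 2·v(2) + v(0) for all v ∈ V (Neumann data are natural BCs: they enter the RHS as boundary terms).
Substituting f(x) = x^2 + x - 11/6, the right-hand side is ∫_0^2 (x^2 + x - 11/6) v dx − 2·v(2) + v(0).
Compatibility check (pure Neumann): taking v ≡ 1 ∈ V gives 0 = ∫_0^2 f dx + (-2) − (-1), i.e. ∫_0^2 f dx must equal u'(0) − u'(2) = 1. Indeed ∫_0^2 (x^2 + x - 11/6) dx = 1, so the data are compatible. The solution is then unique only up to an additive constant (fix it e.g. by requiring ∫_0^2 u dx = 0).


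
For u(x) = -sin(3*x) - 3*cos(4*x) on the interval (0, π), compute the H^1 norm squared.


||u||_{H^1(0,π)}^2 = -612/7 + 163*π/2

u'(x) = 12*sin(4*x) - 3*cos(3*x).
Expand u² and (u')² and integrate term by term on (0, π), using: for integers n ≥ 1, ∫_0^π sin²(nx) dx = ∫_0^π cos²(nx) dx = π/2; for n ≠ n', ∫_0^π sin(nx)sin(n'x) dx = ∫_0^π cos(nx)cos(n'x) dx = 0; and by product-to-sum, ∫_0^π sin(nx)cos(n'x) dx = ½∫_0^π [sin((n+n')x) + sin((n−n')x)] dx, which is 0 when n+n' is even and 2n/(n²−n'²) when n+n' is odd (it need not vanish on (0, π)).
  u² squared terms: (-1)²·∫sin(3x)² dx = 1·π/2 = π/2;  (-3)²·∫cos(4x)² dx = 9·π/2 = 9*π/2.
  u² cross terms: 2·(-1)·(-3)·∫sin(3x)·cos(4x) dx = 6·(-6/7) = -36/7.
  So ∫_0^π u² dx = π/2 + 9*π/2 − 36/7 = -36/7 + 5*π.
  (u')² squared terms: (-3)²·∫cos(3x)² dx = 9·π/2 = 9*π/2;  (12)²·∫sin(4x)² dx = 144·π/2 = 72*π.
  (u')² cross terms: 2·(-3)·(12)·∫cos(3x)·sin(4x) dx = -72·(8/7) = -576/7.
  So ∫_0^π (u')² dx = 9*π/2 + 72*π − 576/7 = -576/7 + 153*π/2.
||u||_{H^1}^2 = (-36/7 + 5*π) + (-576/7 + 153*π/2) = -612/7 + 163*π/2.


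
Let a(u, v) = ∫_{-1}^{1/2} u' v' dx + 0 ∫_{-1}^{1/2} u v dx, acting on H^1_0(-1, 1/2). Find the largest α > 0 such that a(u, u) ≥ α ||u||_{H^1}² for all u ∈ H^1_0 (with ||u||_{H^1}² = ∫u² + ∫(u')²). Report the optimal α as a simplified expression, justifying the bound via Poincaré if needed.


α = 4*π^2/(9 + 4*π^2)

Coercivity of a(·,·) on H^1_0(-1, 1/2) means a(u, u) ≥ α ||u||_{H^1}² for every u ∈ H^1_0.
The interval has length L = 3/2, and Poincaré/coercivity depend only on L. Here a(u, u) = ∫(u')² + (0)·∫u².
Here c = 0, so a(u,u) = ∫(u')² alone. The condition a(u,u) ≥ α||u||_{H^1}² reads (1−α)∫(u')² ≥ (α−c)∫u². Any admissible α is ≤ 1 (rapidly oscillating u have ∫u²/∫(u')² → 0), and α = 1 would force 0 ≥ (1−c)∫u², impossible since c < 1; so 1−α > 0. By the sharp Poincaré inequality on H^1_0 of an interval of length L, ∫(u')² ≥ (π/L)²∫u² with equality for the first sine mode sin(π(x−x₀)/L) (x₀ the left endpoint), so the inequality holds for all u iff (1−α)(π/L)² ≥ α − c, i.e. α ≤ ((π/L)² + c)/((π/L)² + 1) = (1 + c(L/π)²)/(1 + (L/π)²). (Direct route, valid since c ≤ 0: Poincaré gives c∫u² ≥ c(L/π)²∫(u')², so a(u,u) ≥ (1 + c(L/π)²)∫(u')², while ||u||_{H^1}² ≤ (1 + (L/π)²)∫(u')²; dividing yields the same α.) With (π/L)² = 4*π^2/9 and c = 0, the largest admissible constant is α = ((π/L)² + c)/((π/L)² + 1).
Simplifying, α = 4*π^2/(9 + 4*π^2).


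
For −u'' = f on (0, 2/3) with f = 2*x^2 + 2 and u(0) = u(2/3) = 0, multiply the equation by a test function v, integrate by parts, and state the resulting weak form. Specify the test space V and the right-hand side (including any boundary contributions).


V = H^1_0(0, 2/3) (so v(0) = v(2/3) = 0); weak form: ∫_0^2/3 u'v' dx = ∫_0^2/3 (2*x^2 + 2) v dx for all v ∈ V.

Multiply both sides by a test function v and integrate from 0 to 2/3:
  ∫_0^2/3 −u''(x) v(x) dx = ∫_0^2/3 f(x) v(x) dx.
Integrate the LHS by parts once:
  ∫_0^2/3 −u'' v dx = −[u'(x) v(x)]_0^2/3 + ∫_0^2/3 u'(x) v'(x) dx.
Thus ∫_0^2/3 u'(x) v'(x) dx = ∫_0^2/3 f(x) v(x) dx + [u'(x) v(x)]_0^2/3.
Choose V so that boundary terms are either known or forced to vanish.
u is Dirichlet: u(0) = u(2/3) = 0. Let V = H^1_0(0, 2/3); then v(0) = v(2/3) = 0, and [u' v]_0^2/3 = 0.
Weak formulation: find u (satisfying any essential BC) such that ∫_0^2/3 u'(x) v'(x) dx = ∫_0^2/3 f v dx for all v ∈ V.
Substituting f(x) = 2*x^2 + 2, the right-hand side is ∫_0^2/3 (2*x^2 + 2) v dx.


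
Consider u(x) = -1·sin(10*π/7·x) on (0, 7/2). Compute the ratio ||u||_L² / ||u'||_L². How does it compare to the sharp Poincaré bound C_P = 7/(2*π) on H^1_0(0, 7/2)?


||u||_L² / ||u'||_L² = 7/(10*π) < C_P = 7/(2*π).

u(x) = -1·sin(10*π/7·x), so u'(x) = -10*π*cos(10*π*x/7)/7.
Writing u(x) = A·sin(kπx/L) with A = -1 and k = 5, use ∫_0^L sin²(kπx/L) dx = L/2 and ∫_0^L cos²(kπx/L) dx = L/2.
u² = 1·sin²(10*π/7·x) and (u')² = 100*π^2/49·cos²(10*π/7·x), and each of sin², cos² integrates to L/2 = 7/4 over (0, 7/2).
∫_0^7/2 u² dx = 7/4, so ||u||_L² = sqrt(7)/2.
∫_0^7/2 (u')² dx = 25*π^2/7, so ||u'||_L² = 5*sqrt(7)*π/7.
Ratio ||u||_L² / ||u'||_L² = 7/(10*π).
Sharp Poincaré constant on H^1_0(0, 7/2) is C_P = L/π = 7/(2*π), achieved by sin(2*π/7·x).
This is the k = 5 harmonic; the ratio L/(kπ) is strictly less than C_P = L/π, consistent with the sharp inequality ||u||_L² ≤ C_P ||u'||_L².


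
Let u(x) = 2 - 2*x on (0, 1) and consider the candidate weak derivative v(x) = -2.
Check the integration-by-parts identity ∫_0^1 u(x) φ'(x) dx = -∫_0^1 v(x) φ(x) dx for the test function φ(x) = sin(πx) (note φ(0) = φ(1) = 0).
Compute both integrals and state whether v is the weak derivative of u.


LHS = 4/π, RHS = 4/π. Yes, v = u' weakly.

u(x) = 2 - 2*x, classical derivative u'(x) = -2.
φ(x) = sin(πx), so φ'(x) = π*cos(π*x).
Note φ(0) = φ(1) = 0, so the boundary term u·φ vanishes.
LHS = ∫_0^1 u(x) φ'(x) dx = ∫_0^1 (-2*π*x*cos(π*x) + 2*π*cos(π*x)) dx. Term by term:
  ∫_0^1 2*π*cos(π*x) dx = 0;  ∫_0^1 -2*π*x*cos(π*x) dx = 4/π.
Sum: 0 + 4/π = 4/π.
So LHS = 4/π.
∫_0^1 v(x) φ(x) dx = ∫_0^1 (-2*sin(π*x)) dx. Term by term:
  ∫_0^1 -2*sin(π*x) dx = -4/π.
So RHS = -∫_0^1 v(x) φ(x) dx = 4/π.
LHS = RHS, so the identity holds for this test φ.
Moreover u is smooth here and v(x) = u'(x) = -2 pointwise, so the identity holds for every test function. Hence v is the weak derivative of u.
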